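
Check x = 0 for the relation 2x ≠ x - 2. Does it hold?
x = 0: LHS = 2·0 = 0, RHS = 0 - 2 = -2; 0 ≠ -2 — holds

The relation is satisfied at x = 0.

Answer: Yes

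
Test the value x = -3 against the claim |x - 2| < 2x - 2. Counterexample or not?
Substitute x = -3 into the relation:
x = -3: LHS = |(-3) - 2| = |-5| = 5, RHS = 2·(-3) - 2 = -8; 5 < -8 — FAILS

Since the claim fails at x = -3, this value is a counterexample.

Answer: Yes, x = -3 is a counterexample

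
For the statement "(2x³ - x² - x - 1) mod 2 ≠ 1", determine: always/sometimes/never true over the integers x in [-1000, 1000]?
For a polynomial with integer coefficients, its value mod 2 depends only on x mod 2, so it suffices to check one representative of each residue class, x = 0, 1:
x = 0: LHS = (2·0³ - 0² - 0 - 1) mod 2 = (-1) mod 2 = 1; 1 ≠ 1 — FAILS
x = 1: LHS = (2·1³ - 1² - 1 - 1) mod 2 = (-1) mod 2 = 1; 1 ≠ 1 — FAILS
The relation fails in every residue class, so the claimed relation (≠) fails for every integer in [-1000, 1000].

No integer in the range satisfies it.

Answer: Never true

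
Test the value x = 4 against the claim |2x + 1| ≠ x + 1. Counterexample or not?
Substitute x = 4 into the relation:
x = 4: LHS = |2·4 + 1| = |9| = 9, RHS = 4 + 1 = 5; 9 ≠ 5 — holds

The claim holds here, so x = 4 is not a counterexample. (A counterexample exists elsewhere, e.g. x = 0.)

Answer: No, x = 4 is not a counterexample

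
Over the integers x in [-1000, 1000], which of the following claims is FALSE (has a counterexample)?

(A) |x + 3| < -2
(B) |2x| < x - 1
(A) x = 0: LHS = |0 + 3| = |3| = 3; 3 < -2 — FAILS
(B) x = 0: LHS = |2·0| = |0| = 0, RHS = 0 - 1 = -1; 0 < -1 — FAILS

Answer: Both A and B are false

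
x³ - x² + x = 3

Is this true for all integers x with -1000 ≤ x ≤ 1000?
The claim fails at x = 0:
x = 0: LHS = 0³ - 0² + 0 = 0; 0 = 3 — FAILS

Because a single integer refutes it, the statement is false.

Answer: False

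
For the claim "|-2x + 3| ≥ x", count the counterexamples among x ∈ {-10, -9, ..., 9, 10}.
Counterexamples in [-10, 10]: {2}.

Counting them gives 1 values.

Answer: 1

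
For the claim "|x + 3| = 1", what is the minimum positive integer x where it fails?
Testing positive integers:
x = 1: LHS = |1 + 3| = |4| = 4; 4 = 1 — FAILS  ← smallest positive counterexample

Answer: x = 1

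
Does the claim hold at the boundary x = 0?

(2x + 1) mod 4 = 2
x = 0: LHS = (2·0 + 1) mod 4 = 1 mod 4 = 1; 1 = 2 — FAILS

The relation fails at x = 0, so x = 0 is a counterexample.

Answer: No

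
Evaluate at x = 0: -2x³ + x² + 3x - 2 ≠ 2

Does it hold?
x = 0: LHS = -2·0³ + 0² + 3·0 - 2 = -2; -2 ≠ 2 — holds

The relation is satisfied at x = 0.

Answer: Yes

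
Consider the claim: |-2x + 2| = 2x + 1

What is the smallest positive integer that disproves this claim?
Testing positive integers:
x = 1: LHS = |-2·1 + 2| = |0| = 0, RHS = 2·1 + 1 = 3; 0 = 3 — FAILS  ← smallest positive counterexample

Answer: x = 1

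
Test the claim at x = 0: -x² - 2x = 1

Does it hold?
x = 0: LHS = -0² - 2·0 = 0; 0 = 1 — FAILS

The relation fails at x = 0, so x = 0 is a counterexample.

Answer: No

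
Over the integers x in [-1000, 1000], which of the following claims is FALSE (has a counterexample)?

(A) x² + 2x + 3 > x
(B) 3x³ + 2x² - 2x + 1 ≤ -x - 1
(A) Over all integers in [-1000, 1000], LHS − RHS is smallest at x = 0, where it equals 3:
x = 0: LHS = 0² + 2·0 + 3 = 3; 3 > 0 — holds
At the ends of the range:
x = -1000: LHS = (-1000)² + 2·(-1000) + 3 = 998003; 998003 > -1000 — holds
x = 1000: LHS = 1000² + 2·1000 + 3 = 1002003; 1002003 > 1000 — holds
Hence LHS − RHS is never zero or negative, i.e. LHS > RHS throughout, so the relation holds for every integer in [-1000, 1000].

(B) x = 0: LHS = 3·0³ + 2·0² - 2·0 + 1 = 1, RHS = -0 - 1 = -1; 1 ≤ -1 — FAILS

Only (B) has a counterexample.

Answer: B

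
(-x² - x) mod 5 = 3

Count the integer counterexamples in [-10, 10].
Counterexamples in [-10, 10]: {-10, -8, -6, -5, -3, -1, 0, 2, 4, 5, 7, 9, 10}.

Counting them gives 13 values.

Answer: 13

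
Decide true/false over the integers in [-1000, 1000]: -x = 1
The claim fails at x = 0:
x = 0: LHS = -0 = 0; 0 = 1 — FAILS

Because a single integer refutes it, the statement is false.

Answer: False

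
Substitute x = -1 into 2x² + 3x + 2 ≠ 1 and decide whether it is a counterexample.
Substitute x = -1 into the relation:
x = -1: LHS = 2·(-1)² + 3·(-1) + 2 = 1; 1 ≠ 1 — FAILS

Since the claim fails at x = -1, this value is a counterexample.

Answer: Yes, x = -1 is a counterexample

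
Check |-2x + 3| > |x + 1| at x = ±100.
x = 100: LHS = |-2·100 + 3| = |-197| = 197, RHS = |100 + 1| = |101| = 101; 197 > 101 — holds
x = -100: LHS = |-2·(-100) + 3| = |203| = 203, RHS = |(-100) + 1| = |-99| = 99; 203 > 99 — holds

Answer: Yes, holds for both x = 100 and x = -100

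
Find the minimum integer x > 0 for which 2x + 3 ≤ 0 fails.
Testing positive integers:
x = 1: LHS = 2·1 + 3 = 5; 5 ≤ 0 — FAILS  ← smallest positive counterexample

Answer: x = 1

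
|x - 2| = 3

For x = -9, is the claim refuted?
Substitute x = -9 into the relation:
x = -9: LHS = |(-9) - 2| = |-11| = 11; 11 = 3 — FAILS

Since the claim fails at x = -9, this value is a counterexample.

Answer: Yes, x = -9 is a counterexample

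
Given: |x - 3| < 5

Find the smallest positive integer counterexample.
Testing positive integers:
(x = 1 through x = 2 all satisfy the relation; showing from x = 3.)
x = 3: LHS = |3 - 3| = |0| = 0; 0 < 5 — holds
x = 4: LHS = |4 - 3| = |1| = 1; 1 < 5 — holds
x = 5: LHS = |5 - 3| = |2| = 2; 2 < 5 — holds
x = 6: LHS = |6 - 3| = |3| = 3; 3 < 5 — holds
x = 7: LHS = |7 - 3| = |4| = 4; 4 < 5 — holds
x = 8: LHS = |8 - 3| = |5| = 5; 5 < 5 — FAILS  ← smallest positive counterexample

Answer: x = 8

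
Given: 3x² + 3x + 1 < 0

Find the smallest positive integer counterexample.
Testing positive integers:
x = 1: LHS = 3·1² + 3·1 + 1 = 7; 7 < 0 — FAILS  ← smallest positive counterexample

Answer: x = 1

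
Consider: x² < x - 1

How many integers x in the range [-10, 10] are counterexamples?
Counterexamples in [-10, 10]: {-10, -9, -8, -7, -6, -5, -4, -3, -2, -1, 0, 1, 2, 3, 4, 5, 6, 7, 8, 9, 10}.

Counting them gives 21 values.

Answer: 21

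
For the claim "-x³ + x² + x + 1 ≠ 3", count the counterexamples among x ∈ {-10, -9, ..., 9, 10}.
Track d = LHS − RHS over the integers in [-10, 10]. Equality would need d = 0, but d changes sign only between consecutive integers, jumping over 0:
x = -2: LHS = -(-2)³ + (-2)² + (-2) + 1 = 11; 11 ≠ 3 — holds  (d = 8)
x = -1: LHS = -(-1)³ + (-1)² + (-1) + 1 = 2; 2 ≠ 3 — holds  (d = -1)
Away from these crossings d keeps a constant sign, and checking every integer in [-10, 10] confirms d ≠ 0 throughout. Hence the two sides are never equal, so the relation holds for every integer in [-10, 10].

No counterexample appears in that range.

Answer: 0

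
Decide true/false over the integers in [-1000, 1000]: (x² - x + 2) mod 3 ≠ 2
The claim fails at x = 0:
x = 0: LHS = (0² - 0 + 2) mod 3 = 2 mod 3 = 2; 2 ≠ 2 — FAILS

Because a single integer refutes it, the statement is false.

Answer: False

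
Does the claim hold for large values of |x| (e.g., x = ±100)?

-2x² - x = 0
x = 100: LHS = -2·100² - 100 = -20100; -20100 = 0 — FAILS
x = -100: LHS = -2·(-100)² - (-100) = -19900; -19900 = 0 — FAILS

Answer: No, fails for both x = 100 and x = -100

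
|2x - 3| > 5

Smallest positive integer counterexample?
Testing positive integers:
x = 1: LHS = |2·1 - 3| = |-1| = 1; 1 > 5 — FAILS  ← smallest positive counterexample

Answer: x = 1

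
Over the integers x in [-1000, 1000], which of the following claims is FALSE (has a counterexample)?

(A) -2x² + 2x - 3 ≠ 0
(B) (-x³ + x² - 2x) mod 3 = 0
(A) Over all integers in [-1000, 1000], LHS − RHS is always negative; it is closest to 0 at x = 0, where it equals -3:
x = 0: LHS = -2·0² + 2·0 - 3 = -3; -3 ≠ 0 — holds
At the ends of the range:
x = -1000: LHS = -2·(-1000)² + 2·(-1000) - 3 = -2002003; -2002003 ≠ 0 — holds
x = 1000: LHS = -2·1000² + 2·1000 - 3 = -1998003; -1998003 ≠ 0 — holds
Hence LHS − RHS is never 0, i.e. the two sides are never equal, so the relation holds for every integer in [-1000, 1000].

(B) x = 1: LHS = (-1³ + 1² - 2·1) mod 3 = (-2) mod 3 = 1; 1 = 0 — FAILS

Only (B) has a counterexample.

Answer: B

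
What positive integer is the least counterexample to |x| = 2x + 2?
Testing positive integers:
x = 1: LHS = |1| = 1, RHS = 2·1 + 2 = 4; 1 = 4 — FAILS  ← smallest positive counterexample

Answer: x = 1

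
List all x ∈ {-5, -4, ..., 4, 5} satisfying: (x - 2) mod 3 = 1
Holds for: {-3, 0, 3}
Fails for: {-5, -4, -2, -1, 1, 2, 4, 5}

Answer: {-3, 0, 3}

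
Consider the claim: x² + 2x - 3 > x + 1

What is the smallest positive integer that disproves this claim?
Testing positive integers:
x = 1: LHS = 1² + 2·1 - 3 = 0, RHS = 1 + 1 = 2; 0 > 2 — FAILS  ← smallest positive counterexample

Answer: x = 1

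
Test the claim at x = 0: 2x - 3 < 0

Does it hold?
x = 0: LHS = 2·0 - 3 = -3; -3 < 0 — holds

The relation is satisfied at x = 0.

Answer: Yes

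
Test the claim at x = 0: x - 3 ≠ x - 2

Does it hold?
x = 0: LHS = 0 - 3 = -3, RHS = 0 - 2 = -2; -3 ≠ -2 — holds

The relation is satisfied at x = 0.

Answer: Yes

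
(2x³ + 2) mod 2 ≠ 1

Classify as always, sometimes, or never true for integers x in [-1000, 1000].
For a polynomial with integer coefficients, its value mod 2 depends only on x mod 2, so it suffices to check one representative of each residue class, x = 0, 1:
x = 0: LHS = (2·0³ + 2) mod 2 = 2 mod 2 = 0; 0 ≠ 1 — holds
x = 1: LHS = (2·1³ + 2) mod 2 = 4 mod 2 = 0; 0 ≠ 1 — holds
The relation holds in every residue class, so the relation holds for every integer in [-1000, 1000].

No counterexample exists.

Answer: Always true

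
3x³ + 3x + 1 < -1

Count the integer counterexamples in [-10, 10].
Counterexamples in [-10, 10]: {0, 1, 2, 3, 4, 5, 6, 7, 8, 9, 10}.

Counting them gives 11 values.

Answer: 11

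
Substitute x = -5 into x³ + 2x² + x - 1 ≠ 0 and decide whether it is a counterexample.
Substitute x = -5 into the relation:
x = -5: LHS = (-5)³ + 2·(-5)² + (-5) - 1 = -81; -81 ≠ 0 — holds

The relation holds at x = -5, so it is not a counterexample.

Answer: No, x = -5 is not a counterexample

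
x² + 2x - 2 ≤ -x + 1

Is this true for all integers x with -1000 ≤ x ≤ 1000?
The claim fails at x = 1:
x = 1: LHS = 1² + 2·1 - 2 = 1, RHS = -1 + 1 = 0; 1 ≤ 0 — FAILS

Because a single integer refutes it, the statement is false.

Answer: False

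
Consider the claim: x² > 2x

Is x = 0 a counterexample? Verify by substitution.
Substitute x = 0 into the relation:
x = 0: LHS = 0² = 0, RHS = 2·0 = 0; 0 > 0 — FAILS

Since the claim fails at x = 0, this value is a counterexample.

Answer: Yes, x = 0 is a counterexample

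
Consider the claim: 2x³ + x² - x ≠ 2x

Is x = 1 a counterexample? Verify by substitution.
Substitute x = 1 into the relation:
x = 1: LHS = 2·1³ + 1² - 1 = 2, RHS = 2·1 = 2; 2 ≠ 2 — FAILS

Since the claim fails at x = 1, this value is a counterexample.

Answer: Yes, x = 1 is a counterexample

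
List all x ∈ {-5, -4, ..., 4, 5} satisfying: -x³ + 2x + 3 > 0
Holds for: {-5, -4, -3, -2, -1, 0, 1}
Fails for: {2, 3, 4, 5}

Answer: {-5, -4, -3, -2, -1, 0, 1}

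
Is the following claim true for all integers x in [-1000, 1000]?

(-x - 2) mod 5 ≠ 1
The claim fails at x = 2:
x = 2: LHS = (-2 - 2) mod 5 = (-4) mod 5 = 1; 1 ≠ 1 — FAILS

Because a single integer refutes it, the statement is false.

Answer: False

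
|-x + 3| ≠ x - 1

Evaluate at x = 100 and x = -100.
x = 100: LHS = |-100 + 3| = |-97| = 97, RHS = 100 - 1 = 99; 97 ≠ 99 — holds
x = -100: LHS = |-(-100) + 3| = |103| = 103, RHS = (-100) - 1 = -101; 103 ≠ -101 — holds

Answer: Yes, holds for both x = 100 and x = -100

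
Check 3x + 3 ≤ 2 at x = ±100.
x = 100: LHS = 3·100 + 3 = 303; 303 ≤ 2 — FAILS
x = -100: LHS = 3·(-100) + 3 = -297; -297 ≤ 2 — holds

Answer: Partially: fails for x = 100, holds for x = -100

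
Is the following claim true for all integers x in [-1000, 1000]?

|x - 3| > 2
The claim fails at x = 1:
x = 1: LHS = |1 - 3| = |-2| = 2; 2 > 2 — FAILS

Because a single integer refutes it, the statement is false.

Answer: False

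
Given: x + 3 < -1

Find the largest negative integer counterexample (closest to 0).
Testing negative integers from -1 downward:
x = -1: LHS = (-1) + 3 = 2; 2 < -1 — FAILS  ← closest negative counterexample to 0

Answer: x = -1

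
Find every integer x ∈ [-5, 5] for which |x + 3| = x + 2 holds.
Over all integers in [-5, 5], LHS − RHS is always positive; it is smallest at x = 0, where it equals 1:
x = 0: LHS = |0 + 3| = |3| = 3, RHS = 0 + 2 = 2; 3 = 2 — FAILS
At the ends of the range:
x = -5: LHS = |(-5) + 3| = |-2| = 2, RHS = (-5) + 2 = -3; 2 = -3 — FAILS
x = 5: LHS = |5 + 3| = |8| = 8, RHS = 5 + 2 = 7; 8 = 7 — FAILS
Hence LHS − RHS is never 0, i.e. the two sides are never equal, so the claimed relation (=) fails for every integer in [-5, 5].

Answer: None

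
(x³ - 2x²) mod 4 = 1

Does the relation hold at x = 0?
x = 0: LHS = (0³ - 2·0²) mod 4 = 0 mod 4 = 0; 0 = 1 — FAILS

The relation fails at x = 0, so x = 0 is a counterexample.

Answer: No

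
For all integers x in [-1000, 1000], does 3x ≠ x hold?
The claim fails at x = 0:
x = 0: LHS = 3·0 = 0; 0 ≠ 0 — FAILS

Because a single integer refutes it, the statement is false.

Answer: False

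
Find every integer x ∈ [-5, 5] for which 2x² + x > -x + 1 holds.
Holds for: {-5, -4, -3, -2, 1, 2, 3, 4, 5}
Fails for: {-1, 0}

Answer: {-5, -4, -3, -2, 1, 2, 3, 4, 5}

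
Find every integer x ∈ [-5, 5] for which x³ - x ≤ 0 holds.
Holds for: {-5, -4, -3, -2, -1, 0, 1}
Fails for: {2, 3, 4, 5}

Answer: {-5, -4, -3, -2, -1, 0, 1}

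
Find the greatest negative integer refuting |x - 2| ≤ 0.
Testing negative integers from -1 downward:
x = -1: LHS = |(-1) - 2| = |-3| = 3; 3 ≤ 0 — FAILS  ← closest negative counterexample to 0

Answer: x = -1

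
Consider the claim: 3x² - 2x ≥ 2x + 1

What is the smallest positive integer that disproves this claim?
Testing positive integers:
x = 1: LHS = 3·1² - 2·1 = 1, RHS = 2·1 + 1 = 3; 1 ≥ 3 — FAILS  ← smallest positive counterexample

Answer: x = 1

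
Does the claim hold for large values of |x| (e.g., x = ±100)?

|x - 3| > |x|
x = 100: LHS = |100 - 3| = |97| = 97, RHS = |100| = 100; 97 > 100 — FAILS
x = -100: LHS = |(-100) - 3| = |-103| = 103, RHS = |-100| = 100; 103 > 100 — holds

Answer: Partially: fails for x = 100, holds for x = -100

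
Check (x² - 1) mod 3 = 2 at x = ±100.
x = 100: LHS = (100² - 1) mod 3 = 9999 mod 3 = 0; 0 = 2 — FAILS
x = -100: LHS = ((-100)² - 1) mod 3 = 9999 mod 3 = 0; 0 = 2 — FAILS

Answer: No, fails for both x = 100 and x = -100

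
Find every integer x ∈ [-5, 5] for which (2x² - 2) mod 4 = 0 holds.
Holds for: {-5, -3, -1, 1, 3, 5}
Fails for: {-4, -2, 0, 2, 4}

Answer: {-5, -3, -1, 1, 3, 5}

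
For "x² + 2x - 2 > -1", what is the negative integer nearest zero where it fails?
Testing negative integers from -1 downward:
x = -1: LHS = (-1)² + 2·(-1) - 2 = -3; -3 > -1 — FAILS  ← closest negative counterexample to 0

Answer: x = -1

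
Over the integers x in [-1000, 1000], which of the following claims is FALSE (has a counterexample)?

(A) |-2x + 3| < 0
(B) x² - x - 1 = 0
(A) x = 0: LHS = |-2·0 + 3| = |3| = 3; 3 < 0 — FAILS
(B) x = 0: LHS = 0² - 0 - 1 = -1; -1 = 0 — FAILS

Answer: Both A and B are false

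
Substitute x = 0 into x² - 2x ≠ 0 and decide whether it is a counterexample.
Substitute x = 0 into the relation:
x = 0: LHS = 0² - 2·0 = 0; 0 ≠ 0 — FAILS

Since the claim fails at x = 0, this value is a counterexample.

Answer: Yes, x = 0 is a counterexample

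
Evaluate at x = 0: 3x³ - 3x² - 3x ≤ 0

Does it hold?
x = 0: LHS = 3·0³ - 3·0² - 3·0 = 0; 0 ≤ 0 — holds

The relation is satisfied at x = 0.

Answer: Yes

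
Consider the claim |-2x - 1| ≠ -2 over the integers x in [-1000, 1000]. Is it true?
An absolute value is never negative, so the left side is ≥ 0 for every x, while the right side is -2. Tightest case in [-1000, 1000] is x = 0:
x = 0: LHS = |-2·0 - 1| = |-1| = 1; 1 ≠ -2 — holds
Hence LHS − RHS is never 0, i.e. the two sides are never equal, so the relation holds for every integer in [-1000, 1000].

No counterexample exists.

Answer: True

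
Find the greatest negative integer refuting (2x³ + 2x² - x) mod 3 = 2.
Testing negative integers from -1 downward:
x = -1: LHS = (2·(-1)³ + 2·(-1)² - (-1)) mod 3 = 1 mod 3 = 1; 1 = 2 — FAILS  ← closest negative counterexample to 0

Answer: x = -1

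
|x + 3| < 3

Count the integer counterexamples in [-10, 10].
Counterexamples in [-10, 10]: {-10, -9, -8, -7, -6, 0, 1, 2, 3, 4, 5, 6, 7, 8, 9, 10}.

Counting them gives 16 values.

Answer: 16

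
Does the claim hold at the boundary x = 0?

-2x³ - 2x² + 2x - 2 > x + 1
x = 0: LHS = -2·0³ - 2·0² + 2·0 - 2 = -2, RHS = 0 + 1 = 1; -2 > 1 — FAILS

The relation fails at x = 0, so x = 0 is a counterexample.

Answer: No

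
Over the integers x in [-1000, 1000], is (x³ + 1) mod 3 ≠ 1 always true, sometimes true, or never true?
Holds at x = 1: LHS = (1³ + 1) mod 3 = 2 mod 3 = 2; 2 ≠ 1 — holds
Fails at x = 0: LHS = (0³ + 1) mod 3 = 1 mod 3 = 1; 1 ≠ 1 — FAILS
It is satisfied by some integers in the range but not all.

Answer: Sometimes true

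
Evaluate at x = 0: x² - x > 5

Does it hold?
x = 0: LHS = 0² - 0 = 0; 0 > 5 — FAILS

The relation fails at x = 0, so x = 0 is a counterexample.

Answer: No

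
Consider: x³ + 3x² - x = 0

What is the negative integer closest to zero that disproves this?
Testing negative integers from -1 downward:
x = -1: LHS = (-1)³ + 3·(-1)² - (-1) = 3; 3 = 0 — FAILS  ← closest negative counterexample to 0

Answer: x = -1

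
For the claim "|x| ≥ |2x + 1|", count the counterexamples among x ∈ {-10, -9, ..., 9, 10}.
Counterexamples in [-10, 10]: {-10, -9, -8, -7, -6, -5, -4, -3, -2, 0, 1, 2, 3, 4, 5, 6, 7, 8, 9, 10}.

Counting them gives 20 values.

Answer: 20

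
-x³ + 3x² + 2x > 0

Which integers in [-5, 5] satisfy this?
Holds for: {-5, -4, -3, -2, -1, 1, 2, 3}
Fails for: {0, 4, 5}

Answer: {-5, -4, -3, -2, -1, 1, 2, 3}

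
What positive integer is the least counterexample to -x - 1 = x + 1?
Testing positive integers:
x = 1: LHS = -1 - 1 = -2, RHS = 1 + 1 = 2; -2 = 2 — FAILS  ← smallest positive counterexample

Answer: x = 1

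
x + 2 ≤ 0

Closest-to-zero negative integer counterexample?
Testing negative integers from -1 downward:
x = -1: LHS = (-1) + 2 = 1; 1 ≤ 0 — FAILS  ← closest negative counterexample to 0

Answer: x = -1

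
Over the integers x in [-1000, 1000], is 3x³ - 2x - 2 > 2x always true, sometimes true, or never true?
Holds at x = 2: LHS = 3·2³ - 2·2 - 2 = 18, RHS = 2·2 = 4; 18 > 4 — holds
Fails at x = 0: LHS = 3·0³ - 2·0 - 2 = -2, RHS = 2·0 = 0; -2 > 0 — FAILS
It is satisfied by some integers in the range but not all.

Answer: Sometimes true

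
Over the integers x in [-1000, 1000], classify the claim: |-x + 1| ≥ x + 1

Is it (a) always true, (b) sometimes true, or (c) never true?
Holds at x = 0: LHS = |-0 + 1| = |1| = 1, RHS = 0 + 1 = 1; 1 ≥ 1 — holds
Fails at x = 1: LHS = |-1 + 1| = |0| = 0, RHS = 1 + 1 = 2; 0 ≥ 2 — FAILS
It is satisfied by some integers in the range but not all.

Answer: Sometimes true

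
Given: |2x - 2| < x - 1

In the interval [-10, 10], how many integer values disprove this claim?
Counterexamples in [-10, 10]: {-10, -9, -8, -7, -6, -5, -4, -3, -2, -1, 0, 1, 2, 3, 4, 5, 6, 7, 8, 9, 10}.

Counting them gives 21 values.

Answer: 21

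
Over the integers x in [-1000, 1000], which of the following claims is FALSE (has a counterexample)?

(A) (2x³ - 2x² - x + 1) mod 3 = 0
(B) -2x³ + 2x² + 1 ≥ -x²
(A) x = 0: LHS = (2·0³ - 2·0² - 0 + 1) mod 3 = 1 mod 3 = 1; 1 = 0 — FAILS
(B) x = 2: LHS = -2·2³ + 2·2² + 1 = -7, RHS = -2² = -4; -7 ≥ -4 — FAILS

Answer: Both A and B are false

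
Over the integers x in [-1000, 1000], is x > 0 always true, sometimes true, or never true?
Holds at x = 1: 1 > 0 — holds
Fails at x = 0: 0 > 0 — FAILS
It is satisfied by some integers in the range but not all.

Answer: Sometimes true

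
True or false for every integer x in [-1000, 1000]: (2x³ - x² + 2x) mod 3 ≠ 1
The claim fails at x = -1:
x = -1: LHS = (2·(-1)³ - (-1)² + 2·(-1)) mod 3 = (-5) mod 3 = 1; 1 ≠ 1 — FAILS

Because a single integer refutes it, the statement is false.

Answer: False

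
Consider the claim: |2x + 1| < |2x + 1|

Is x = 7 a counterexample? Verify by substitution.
Substitute x = 7 into the relation:
x = 7: LHS = |2·7 + 1| = |15| = 15, RHS = |2·7 + 1| = |15| = 15; 15 < 15 — FAILS

Since the claim fails at x = 7, this value is a counterexample.

Answer: Yes, x = 7 is a counterexample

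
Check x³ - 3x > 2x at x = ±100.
x = 100: LHS = 100³ - 3·100 = 999700, RHS = 2·100 = 200; 999700 > 200 — holds
x = -100: LHS = (-100)³ - 3·(-100) = -999700, RHS = 2·(-100) = -200; -999700 > -200 — FAILS

Answer: Partially: holds for x = 100, fails for x = -100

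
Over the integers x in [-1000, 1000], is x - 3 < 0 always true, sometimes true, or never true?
Holds at x = 0: LHS = 0 - 3 = -3; -3 < 0 — holds
Fails at x = 3: LHS = 3 - 3 = 0; 0 < 0 — FAILS
It is satisfied by some integers in the range but not all.

Answer: Sometimes true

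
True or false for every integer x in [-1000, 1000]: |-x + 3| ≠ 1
The claim fails at x = 2:
x = 2: LHS = |-2 + 3| = |1| = 1; 1 ≠ 1 — FAILS

Because a single integer refutes it, the statement is false.

Answer: False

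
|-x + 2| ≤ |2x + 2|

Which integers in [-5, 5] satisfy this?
Holds for: {-5, -4, 0, 1, 2, 3, 4, 5}
Fails for: {-3, -2, -1}

Answer: {-5, -4, 0, 1, 2, 3, 4, 5}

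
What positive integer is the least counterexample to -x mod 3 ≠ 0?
Testing positive integers:
x = 1: LHS = (-1) mod 3 = 2; 2 ≠ 0 — holds
x = 2: LHS = (-2) mod 3 = 1; 1 ≠ 0 — holds
x = 3: LHS = (-3) mod 3 = 0; 0 ≠ 0 — FAILS  ← smallest positive counterexample

Answer: x = 3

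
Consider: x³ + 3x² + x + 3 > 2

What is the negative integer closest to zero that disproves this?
Testing negative integers from -1 downward:
x = -1: LHS = (-1)³ + 3·(-1)² + (-1) + 3 = 4; 4 > 2 — holds
x = -2: LHS = (-2)³ + 3·(-2)² + (-2) + 3 = 5; 5 > 2 — holds
x = -3: LHS = (-3)³ + 3·(-3)² + (-3) + 3 = 0; 0 > 2 — FAILS  ← closest negative counterexample to 0

Answer: x = -3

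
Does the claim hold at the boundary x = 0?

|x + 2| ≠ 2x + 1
x = 0: LHS = |0 + 2| = |2| = 2, RHS = 2·0 + 1 = 1; 2 ≠ 1 — holds

The relation is satisfied at x = 0.

Answer: Yes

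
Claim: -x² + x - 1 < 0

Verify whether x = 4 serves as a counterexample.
Substitute x = 4 into the relation:
x = 4: LHS = -4² + 4 - 1 = -13; -13 < 0 — holds

The relation holds at x = 4, so it is not a counterexample.

Answer: No, x = 4 is not a counterexample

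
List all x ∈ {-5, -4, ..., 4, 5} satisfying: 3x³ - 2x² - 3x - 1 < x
Holds for: {-5, -4, -3, -2, -1, 0, 1}
Fails for: {2, 3, 4, 5}

Answer: {-5, -4, -3, -2, -1, 0, 1}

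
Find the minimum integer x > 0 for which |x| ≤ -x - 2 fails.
Testing positive integers:
x = 1: LHS = |1| = 1, RHS = -1 - 2 = -3; 1 ≤ -3 — FAILS  ← smallest positive counterexample

Answer: x = 1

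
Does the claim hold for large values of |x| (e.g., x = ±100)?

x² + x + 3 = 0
x = 100: LHS = 100² + 100 + 3 = 10103; 10103 = 0 — FAILS
x = -100: LHS = (-100)² + (-100) + 3 = 9903; 9903 = 0 — FAILS

Answer: No, fails for both x = 100 and x = -100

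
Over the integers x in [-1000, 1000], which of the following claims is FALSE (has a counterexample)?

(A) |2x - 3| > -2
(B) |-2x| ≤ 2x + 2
(A) An absolute value is never negative, so the left side is ≥ 0 for every x, while the right side is -2. Tightest case in [-1000, 1000] is x = 1:
x = 1: LHS = |2·1 - 3| = |-1| = 1; 1 > -2 — holds
Hence LHS − RHS is never zero or negative, i.e. LHS > RHS throughout, so the relation holds for every integer in [-1000, 1000].

(B) x = -1: LHS = |-2·(-1)| = |2| = 2, RHS = 2·(-1) + 2 = 0; 2 ≤ 0 — FAILS

Only (B) has a counterexample.

Answer: B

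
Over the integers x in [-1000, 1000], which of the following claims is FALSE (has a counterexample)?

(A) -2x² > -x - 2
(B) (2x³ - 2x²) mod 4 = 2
(A) x = -1: LHS = -2·(-1)² = -2, RHS = -(-1) - 2 = -1; -2 > -1 — FAILS
(B) x = 0: LHS = (2·0³ - 2·0²) mod 4 = 0 mod 4 = 0; 0 = 2 — FAILS

Answer: Both A and B are false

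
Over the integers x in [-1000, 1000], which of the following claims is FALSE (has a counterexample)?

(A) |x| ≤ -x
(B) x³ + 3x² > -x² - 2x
(A) x = 1: LHS = |1| = 1; 1 ≤ -1 — FAILS
(B) x = 0: LHS = 0³ + 3·0² = 0, RHS = -0² - 2·0 = 0; 0 > 0 — FAILS

Answer: Both A and B are false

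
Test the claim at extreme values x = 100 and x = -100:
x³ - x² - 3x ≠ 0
x = 100: LHS = 100³ - 100² - 3·100 = 989700; 989700 ≠ 0 — holds
x = -100: LHS = (-100)³ - (-100)² - 3·(-100) = -1009700; -1009700 ≠ 0 — holds

Answer: Yes, holds for both x = 100 and x = -100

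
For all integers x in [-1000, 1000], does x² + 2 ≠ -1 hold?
Over all integers in [-1000, 1000], LHS − RHS is always positive; it is smallest at x = 0, where it equals 3:
x = 0: LHS = 0² + 2 = 2; 2 ≠ -1 — holds
At the ends of the range:
x = -1000: LHS = (-1000)² + 2 = 1000002; 1000002 ≠ -1 — holds
x = 1000: LHS = 1000² + 2 = 1000002; 1000002 ≠ -1 — holds
Hence LHS − RHS is never 0, i.e. the two sides are never equal, so the relation holds for every integer in [-1000, 1000].

No counterexample exists.

Answer: True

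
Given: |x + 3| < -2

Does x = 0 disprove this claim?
Substitute x = 0 into the relation:
x = 0: LHS = |0 + 3| = |3| = 3; 3 < -2 — FAILS

Since the claim fails at x = 0, this value is a counterexample.

Answer: Yes, x = 0 is a counterexample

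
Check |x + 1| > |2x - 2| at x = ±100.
x = 100: LHS = |100 + 1| = |101| = 101, RHS = |2·100 - 2| = |198| = 198; 101 > 198 — FAILS
x = -100: LHS = |(-100) + 1| = |-99| = 99, RHS = |2·(-100) - 2| = |-202| = 202; 99 > 202 — FAILS

Answer: No, fails for both x = 100 and x = -100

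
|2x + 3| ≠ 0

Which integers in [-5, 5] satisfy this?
Over all integers in [-5, 5], LHS − RHS is always positive; it is smallest at x = -1, where it equals 1:
x = -1: LHS = |2·(-1) + 3| = |1| = 1; 1 ≠ 0 — holds
At the ends of the range:
x = -5: LHS = |2·(-5) + 3| = |-7| = 7; 7 ≠ 0 — holds
x = 5: LHS = |2·5 + 3| = |13| = 13; 13 ≠ 0 — holds
Hence LHS − RHS is never 0, i.e. the two sides are never equal, so the relation holds for every integer in [-5, 5].

Answer: All integers in [-5, 5]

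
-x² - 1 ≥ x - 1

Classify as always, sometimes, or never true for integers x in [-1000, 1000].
Holds at x = 0: LHS = -0² - 1 = -1, RHS = 0 - 1 = -1; -1 ≥ -1 — holds
Fails at x = 1: LHS = -1² - 1 = -2, RHS = 1 - 1 = 0; -2 ≥ 0 — FAILS
It is satisfied by some integers in the range but not all.

Answer: Sometimes true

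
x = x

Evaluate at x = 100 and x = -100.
x = 100: 100 = 100 — holds
x = -100: -100 = -100 — holds

Answer: Yes, holds for both x = 100 and x = -100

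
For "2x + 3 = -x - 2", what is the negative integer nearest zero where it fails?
Testing negative integers from -1 downward:
x = -1: LHS = 2·(-1) + 3 = 1, RHS = -(-1) - 2 = -1; 1 = -1 — FAILS  ← closest negative counterexample to 0

Answer: x = -1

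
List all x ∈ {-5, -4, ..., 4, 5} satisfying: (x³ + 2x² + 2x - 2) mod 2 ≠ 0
Holds for: {-5, -3, -1, 1, 3, 5}
Fails for: {-4, -2, 0, 2, 4}

Answer: {-5, -3, -1, 1, 3, 5}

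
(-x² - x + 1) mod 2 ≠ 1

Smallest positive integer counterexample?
Testing positive integers:
x = 1: LHS = (-1² - 1 + 1) mod 2 = (-1) mod 2 = 1; 1 ≠ 1 — FAILS  ← smallest positive counterexample

Answer: x = 1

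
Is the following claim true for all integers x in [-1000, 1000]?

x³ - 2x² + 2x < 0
The claim fails at x = 0:
x = 0: LHS = 0³ - 2·0² + 2·0 = 0; 0 < 0 — FAILS

Because a single integer refutes it, the statement is false.

Answer: False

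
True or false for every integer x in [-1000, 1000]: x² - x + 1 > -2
Over all integers in [-1000, 1000], LHS − RHS is smallest at x = 0, where it equals 3:
x = 0: LHS = 0² - 0 + 1 = 1; 1 > -2 — holds
At the ends of the range:
x = -1000: LHS = (-1000)² - (-1000) + 1 = 1001001; 1001001 > -2 — holds
x = 1000: LHS = 1000² - 1000 + 1 = 999001; 999001 > -2 — holds
Hence LHS − RHS is never zero or negative, i.e. LHS > RHS throughout, so the relation holds for every integer in [-1000, 1000].

No counterexample exists.

Answer: True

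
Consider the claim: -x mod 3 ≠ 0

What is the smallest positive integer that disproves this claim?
Testing positive integers:
x = 1: LHS = (-1) mod 3 = 2; 2 ≠ 0 — holds
x = 2: LHS = (-2) mod 3 = 1; 1 ≠ 0 — holds
x = 3: LHS = (-3) mod 3 = 0; 0 ≠ 0 — FAILS  ← smallest positive counterexample

Answer: x = 3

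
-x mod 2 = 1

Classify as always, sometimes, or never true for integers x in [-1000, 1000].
Holds at x = 1: LHS = (-1) mod 2 = 1; 1 = 1 — holds
Fails at x = 0: LHS = (-0) mod 2 = 0 mod 2 = 0; 0 = 1 — FAILS
It is satisfied by some integers in the range but not all.

Answer: Sometimes true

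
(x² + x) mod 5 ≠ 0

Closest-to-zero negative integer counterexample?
Testing negative integers from -1 downward:
x = -1: LHS = ((-1)² + (-1)) mod 5 = 0 mod 5 = 0; 0 ≠ 0 — FAILS  ← closest negative counterexample to 0

Answer: x = -1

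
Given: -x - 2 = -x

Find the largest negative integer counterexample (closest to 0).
Testing negative integers from -1 downward:
x = -1: LHS = -(-1) - 2 = -1, RHS = -(-1) = 1; -1 = 1 — FAILS  ← closest negative counterexample to 0

Answer: x = -1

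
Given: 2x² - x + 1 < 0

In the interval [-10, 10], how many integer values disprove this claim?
Counterexamples in [-10, 10]: {-10, -9, -8, -7, -6, -5, -4, -3, -2, -1, 0, 1, 2, 3, 4, 5, 6, 7, 8, 9, 10}.

Counting them gives 21 values.

Answer: 21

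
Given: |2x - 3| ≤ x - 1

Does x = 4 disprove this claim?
Substitute x = 4 into the relation:
x = 4: LHS = |2·4 - 3| = |5| = 5, RHS = 4 - 1 = 3; 5 ≤ 3 — FAILS

Since the claim fails at x = 4, this value is a counterexample.

Answer: Yes, x = 4 is a counterexample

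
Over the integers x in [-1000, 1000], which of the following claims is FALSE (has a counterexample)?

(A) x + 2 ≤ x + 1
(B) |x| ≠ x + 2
(A) x = 0: LHS = 0 + 2 = 2, RHS = 0 + 1 = 1; 2 ≤ 1 — FAILS
(B) x = -1: LHS = |-1| = 1, RHS = (-1) + 2 = 1; 1 ≠ 1 — FAILS

Answer: Both A and B are false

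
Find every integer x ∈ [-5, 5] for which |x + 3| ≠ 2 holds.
Holds for: {-4, -3, -2, 0, 1, 2, 3, 4, 5}
Fails for: {-5, -1}

Answer: {-4, -3, -2, 0, 1, 2, 3, 4, 5}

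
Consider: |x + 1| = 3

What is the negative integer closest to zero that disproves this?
Testing negative integers from -1 downward:
x = -1: LHS = |(-1) + 1| = |0| = 0; 0 = 3 — FAILS  ← closest negative counterexample to 0

Answer: x = -1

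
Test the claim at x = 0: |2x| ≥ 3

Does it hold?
x = 0: LHS = |2·0| = |0| = 0; 0 ≥ 3 — FAILS

The relation fails at x = 0, so x = 0 is a counterexample.

Answer: No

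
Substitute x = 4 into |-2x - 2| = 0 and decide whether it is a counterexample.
Substitute x = 4 into the relation:
x = 4: LHS = |-2·4 - 2| = |-10| = 10; 10 = 0 — FAILS

Since the claim fails at x = 4, this value is a counterexample.

Answer: Yes, x = 4 is a counterexample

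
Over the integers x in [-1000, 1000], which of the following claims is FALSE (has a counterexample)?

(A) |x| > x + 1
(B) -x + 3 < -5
(A) x = 0: LHS = |0| = 0, RHS = 0 + 1 = 1; 0 > 1 — FAILS
(B) x = 0: LHS = -0 + 3 = 3; 3 < -5 — FAILS

Answer: Both A and B are false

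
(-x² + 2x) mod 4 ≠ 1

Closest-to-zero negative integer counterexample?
Testing negative integers from -1 downward:
x = -1: LHS = (-(-1)² + 2·(-1)) mod 4 = (-3) mod 4 = 1; 1 ≠ 1 — FAILS  ← closest negative counterexample to 0

Answer: x = -1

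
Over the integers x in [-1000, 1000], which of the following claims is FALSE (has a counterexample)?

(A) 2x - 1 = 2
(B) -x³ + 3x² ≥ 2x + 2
(A) x = 0: LHS = 2·0 - 1 = -1; -1 = 2 — FAILS
(B) x = 0: LHS = -0³ + 3·0² = 0, RHS = 2·0 + 2 = 2; 0 ≥ 2 — FAILS

Answer: Both A and B are false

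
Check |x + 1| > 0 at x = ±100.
x = 100: LHS = |100 + 1| = |101| = 101; 101 > 0 — holds
x = -100: LHS = |(-100) + 1| = |-99| = 99; 99 > 0 — holds

Answer: Yes, holds for both x = 100 and x = -100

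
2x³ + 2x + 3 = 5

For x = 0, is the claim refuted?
Substitute x = 0 into the relation:
x = 0: LHS = 2·0³ + 2·0 + 3 = 3; 3 = 5 — FAILS

Since the claim fails at x = 0, this value is a counterexample.

Answer: Yes, x = 0 is a counterexample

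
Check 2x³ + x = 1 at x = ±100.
x = 100: LHS = 2·100³ + 100 = 2000100; 2000100 = 1 — FAILS
x = -100: LHS = 2·(-100)³ + (-100) = -2000100; -2000100 = 1 — FAILS

Answer: No, fails for both x = 100 and x = -100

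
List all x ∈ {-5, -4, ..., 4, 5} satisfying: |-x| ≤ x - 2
Over all integers in [-5, 5], LHS − RHS is smallest at x = 0, where it equals 2:
x = 0: LHS = |-0| = |0| = 0, RHS = 0 - 2 = -2; 0 ≤ -2 — FAILS
At the ends of the range:
x = -5: LHS = |-(-5)| = |5| = 5, RHS = (-5) - 2 = -7; 5 ≤ -7 — FAILS
x = 5: LHS = |-5| = 5, RHS = 5 - 2 = 3; 5 ≤ 3 — FAILS
Hence LHS − RHS is never zero or negative, i.e. LHS > RHS throughout, so the claimed relation (≤) fails for every integer in [-5, 5].

Answer: None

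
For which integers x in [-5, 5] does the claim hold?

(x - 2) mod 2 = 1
Holds for: {-5, -3, -1, 1, 3, 5}
Fails for: {-4, -2, 0, 2, 4}

Answer: {-5, -3, -1, 1, 3, 5}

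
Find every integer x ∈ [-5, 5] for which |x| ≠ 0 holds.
Holds for: {-5, -4, -3, -2, -1, 1, 2, 3, 4, 5}
Fails for: {0}

Answer: {-5, -4, -3, -2, -1, 1, 2, 3, 4, 5}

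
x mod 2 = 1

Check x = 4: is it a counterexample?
Substitute x = 4 into the relation:
x = 4: LHS = 4 mod 2 = 0; 0 = 1 — FAILS

Since the claim fails at x = 4, this value is a counterexample.

Answer: Yes, x = 4 is a counterexample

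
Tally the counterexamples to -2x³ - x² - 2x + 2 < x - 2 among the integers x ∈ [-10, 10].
Counterexamples in [-10, 10]: {-10, -9, -8, -7, -6, -5, -4, -3, -2, -1, 0}.

Counting them gives 11 values.

Answer: 11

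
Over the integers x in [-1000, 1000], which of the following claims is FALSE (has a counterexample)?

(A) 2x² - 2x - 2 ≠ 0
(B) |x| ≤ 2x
(A) Track d = LHS − RHS over the integers in [-1000, 1000]. Equality would need d = 0, but d changes sign only between consecutive integers, jumping over 0:
x = -1: LHS = 2·(-1)² - 2·(-1) - 2 = 2; 2 ≠ 0 — holds  (d = 2)
x = 0: LHS = 2·0² - 2·0 - 2 = -2; -2 ≠ 0 — holds  (d = -2)
x = 1: LHS = 2·1² - 2·1 - 2 = -2; -2 ≠ 0 — holds  (d = -2)
x = 2: LHS = 2·2² - 2·2 - 2 = 2; 2 ≠ 0 — holds  (d = 2)
Away from these crossings d keeps a constant sign, and checking every integer in [-1000, 1000] confirms d ≠ 0 throughout. Hence the two sides are never equal, so the relation holds for every integer in [-1000, 1000].

(B) x = -1: LHS = |-1| = 1, RHS = 2·(-1) = -2; 1 ≤ -2 — FAILS

Only (B) has a counterexample.

Answer: B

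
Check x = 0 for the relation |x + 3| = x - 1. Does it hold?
x = 0: LHS = |0 + 3| = |3| = 3, RHS = 0 - 1 = -1; 3 = -1 — FAILS

The relation fails at x = 0, so x = 0 is a counterexample.

Answer: No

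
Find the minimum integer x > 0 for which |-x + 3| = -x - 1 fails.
Testing positive integers:
x = 1: LHS = |-1 + 3| = |2| = 2, RHS = -1 - 1 = -2; 2 = -2 — FAILS  ← smallest positive counterexample

Answer: x = 1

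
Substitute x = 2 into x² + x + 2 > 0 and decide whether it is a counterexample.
Substitute x = 2 into the relation:
x = 2: LHS = 2² + 2 + 2 = 8; 8 > 0 — holds

The relation holds at x = 2, so it is not a counterexample.

Answer: No, x = 2 is not a counterexample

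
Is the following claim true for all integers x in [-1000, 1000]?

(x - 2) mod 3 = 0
The claim fails at x = 0:
x = 0: LHS = (0 - 2) mod 3 = (-2) mod 3 = 1; 1 = 0 — FAILS

Because a single integer refutes it, the statement is false.

Answer: False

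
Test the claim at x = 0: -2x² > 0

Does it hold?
x = 0: LHS = -2·0² = 0; 0 > 0 — FAILS

The relation fails at x = 0, so x = 0 is a counterexample.

Answer: No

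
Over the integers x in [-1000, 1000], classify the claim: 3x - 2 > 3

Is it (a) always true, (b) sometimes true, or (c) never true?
Holds at x = 2: LHS = 3·2 - 2 = 4; 4 > 3 — holds
Fails at x = 0: LHS = 3·0 - 2 = -2; -2 > 3 — FAILS
It is satisfied by some integers in the range but not all.

Answer: Sometimes true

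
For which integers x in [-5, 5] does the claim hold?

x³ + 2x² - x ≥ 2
Holds for: {-2, -1, 1, 2, 3, 4, 5}
Fails for: {-5, -4, -3, 0}

Answer: {-2, -1, 1, 2, 3, 4, 5}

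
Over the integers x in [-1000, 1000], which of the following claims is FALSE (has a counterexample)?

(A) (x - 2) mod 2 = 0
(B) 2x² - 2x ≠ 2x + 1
(A) x = 1: LHS = (1 - 2) mod 2 = (-1) mod 2 = 1; 1 = 0 — FAILS

(B) Track d = LHS − RHS over the integers in [-1000, 1000]. Equality would need d = 0, but d changes sign only between consecutive integers, jumping over 0:
x = -1: LHS = 2·(-1)² - 2·(-1) = 4, RHS = 2·(-1) + 1 = -1; 4 ≠ -1 — holds  (d = 5)
x = 0: LHS = 2·0² - 2·0 = 0, RHS = 2·0 + 1 = 1; 0 ≠ 1 — holds  (d = -1)
x = 2: LHS = 2·2² - 2·2 = 4, RHS = 2·2 + 1 = 5; 4 ≠ 5 — holds  (d = -1)
x = 3: LHS = 2·3² - 2·3 = 12, RHS = 2·3 + 1 = 7; 12 ≠ 7 — holds  (d = 5)
Away from these crossings d keeps a constant sign, and checking every integer in [-1000, 1000] confirms d ≠ 0 throughout. Hence the two sides are never equal, so the relation holds for every integer in [-1000, 1000].

Only (A) has a counterexample.

Answer: A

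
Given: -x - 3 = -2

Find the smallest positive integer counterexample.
Testing positive integers:
x = 1: LHS = -1 - 3 = -4; -4 = -2 — FAILS  ← smallest positive counterexample

Answer: x = 1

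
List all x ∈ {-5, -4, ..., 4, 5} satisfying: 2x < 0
Holds for: {-5, -4, -3, -2, -1}
Fails for: {0, 1, 2, 3, 4, 5}

Answer: {-5, -4, -3, -2, -1}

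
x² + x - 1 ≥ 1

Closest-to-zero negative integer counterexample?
Testing negative integers from -1 downward:
x = -1: LHS = (-1)² + (-1) - 1 = -1; -1 ≥ 1 — FAILS  ← closest negative counterexample to 0

Answer: x = -1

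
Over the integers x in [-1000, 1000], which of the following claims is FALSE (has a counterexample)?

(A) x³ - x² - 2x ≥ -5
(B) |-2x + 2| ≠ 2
(A) x = -2: LHS = (-2)³ - (-2)² - 2·(-2) = -8; -8 ≥ -5 — FAILS
(B) x = 0: LHS = |-2·0 + 2| = |2| = 2; 2 ≠ 2 — FAILS

Answer: Both A and B are false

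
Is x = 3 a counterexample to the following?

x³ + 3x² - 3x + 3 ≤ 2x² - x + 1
Substitute x = 3 into the relation:
x = 3: LHS = 3³ + 3·3² - 3·3 + 3 = 48, RHS = 2·3² - 3 + 1 = 16; 48 ≤ 16 — FAILS

Since the claim fails at x = 3, this value is a counterexample.

Answer: Yes, x = 3 is a counterexample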